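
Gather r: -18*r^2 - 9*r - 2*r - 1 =-18*r^2 - 11*r - 1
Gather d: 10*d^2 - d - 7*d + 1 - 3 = 10*d^2 - 8*d - 2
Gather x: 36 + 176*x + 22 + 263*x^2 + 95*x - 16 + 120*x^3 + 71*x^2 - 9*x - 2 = 120*x^3 + 334*x^2 + 262*x + 40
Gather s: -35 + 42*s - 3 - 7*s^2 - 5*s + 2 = -7*s^2 + 37*s - 36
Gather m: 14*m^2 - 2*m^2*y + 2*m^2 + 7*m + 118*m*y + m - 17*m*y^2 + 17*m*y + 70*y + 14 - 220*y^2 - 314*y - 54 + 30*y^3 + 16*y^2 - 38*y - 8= m^2*(16 - 2*y) + m*(-17*y^2 + 135*y + 8) + 30*y^3 - 204*y^2 - 282*y - 48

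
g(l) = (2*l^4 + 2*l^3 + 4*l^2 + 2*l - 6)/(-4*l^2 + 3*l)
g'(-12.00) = 11.14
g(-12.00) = -63.01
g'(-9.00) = 8.15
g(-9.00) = -34.09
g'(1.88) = -2.39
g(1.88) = -5.90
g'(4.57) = -5.37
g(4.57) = -16.47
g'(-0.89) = 2.44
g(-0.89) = 0.82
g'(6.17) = -7.00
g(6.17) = -26.37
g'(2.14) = -2.71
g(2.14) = -6.57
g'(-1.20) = 1.65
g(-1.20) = 0.21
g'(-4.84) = 4.04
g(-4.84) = -8.77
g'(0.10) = 198.41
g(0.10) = -22.15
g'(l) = (8*l - 3)*(2*l^4 + 2*l^3 + 4*l^2 + 2*l - 6)/(-4*l^2 + 3*l)^2 + (8*l^3 + 6*l^2 + 8*l + 2)/(-4*l^2 + 3*l) = 2*(-8*l^5 + 5*l^4 + 6*l^3 + 10*l^2 - 24*l + 9)/(l^2*(16*l^2 - 24*l + 9))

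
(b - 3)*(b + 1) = b^2 - 2*b - 3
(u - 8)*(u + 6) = u^2 - 2*u - 48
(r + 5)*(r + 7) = r^2 + 12*r + 35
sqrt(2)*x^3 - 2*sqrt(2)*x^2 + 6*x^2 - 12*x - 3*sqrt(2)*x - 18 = (x - 3)*(x + 3*sqrt(2))*(sqrt(2)*x + sqrt(2))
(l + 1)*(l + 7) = l^2 + 8*l + 7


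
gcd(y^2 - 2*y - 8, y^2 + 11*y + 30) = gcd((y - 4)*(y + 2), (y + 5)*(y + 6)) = 1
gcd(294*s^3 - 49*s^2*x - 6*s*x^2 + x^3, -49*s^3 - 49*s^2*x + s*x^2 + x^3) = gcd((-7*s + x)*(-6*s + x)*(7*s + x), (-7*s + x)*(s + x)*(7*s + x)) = -49*s^2 + x^2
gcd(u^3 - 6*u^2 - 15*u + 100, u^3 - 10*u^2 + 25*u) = u^2 - 10*u + 25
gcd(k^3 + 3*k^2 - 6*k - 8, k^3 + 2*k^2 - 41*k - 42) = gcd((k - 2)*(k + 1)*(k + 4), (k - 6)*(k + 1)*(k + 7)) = k + 1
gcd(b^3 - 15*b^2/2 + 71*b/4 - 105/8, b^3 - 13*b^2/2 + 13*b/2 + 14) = b - 7/2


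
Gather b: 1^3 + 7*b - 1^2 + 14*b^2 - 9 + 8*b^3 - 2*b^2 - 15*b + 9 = 8*b^3 + 12*b^2 - 8*b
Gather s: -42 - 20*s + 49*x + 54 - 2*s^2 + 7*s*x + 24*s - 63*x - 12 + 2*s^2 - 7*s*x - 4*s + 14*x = 0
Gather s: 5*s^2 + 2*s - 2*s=5*s^2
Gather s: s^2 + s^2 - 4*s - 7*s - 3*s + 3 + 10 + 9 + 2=2*s^2 - 14*s + 24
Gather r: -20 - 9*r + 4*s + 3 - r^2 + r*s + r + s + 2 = -r^2 + r*(s - 8) + 5*s - 15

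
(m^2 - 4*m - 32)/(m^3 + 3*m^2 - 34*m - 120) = (m - 8)/(m^2 - m - 30)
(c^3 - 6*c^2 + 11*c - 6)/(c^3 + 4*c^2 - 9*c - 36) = (c^2 - 3*c + 2)/(c^2 + 7*c + 12)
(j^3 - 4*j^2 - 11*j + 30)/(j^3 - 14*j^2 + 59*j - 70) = (j + 3)/(j - 7)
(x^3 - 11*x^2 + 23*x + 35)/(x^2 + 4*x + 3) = (x^2 - 12*x + 35)/(x + 3)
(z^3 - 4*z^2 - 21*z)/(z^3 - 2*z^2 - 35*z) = (z + 3)/(z + 5)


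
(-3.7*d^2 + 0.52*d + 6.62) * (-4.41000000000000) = 16.317*d^2 - 2.2932*d - 29.1942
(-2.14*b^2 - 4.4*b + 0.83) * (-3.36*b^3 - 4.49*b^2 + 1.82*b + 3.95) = 7.1904*b^5 + 24.3926*b^4 + 13.0724*b^3 - 20.1877*b^2 - 15.8694*b + 3.2785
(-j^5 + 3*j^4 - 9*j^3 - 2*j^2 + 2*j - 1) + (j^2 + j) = -j^5 + 3*j^4 - 9*j^3 - j^2 + 3*j - 1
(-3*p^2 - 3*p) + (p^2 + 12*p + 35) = -2*p^2 + 9*p + 35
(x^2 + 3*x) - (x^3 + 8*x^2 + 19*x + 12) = -x^3 - 7*x^2 - 16*x - 12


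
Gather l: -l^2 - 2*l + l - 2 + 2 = -l^2 - l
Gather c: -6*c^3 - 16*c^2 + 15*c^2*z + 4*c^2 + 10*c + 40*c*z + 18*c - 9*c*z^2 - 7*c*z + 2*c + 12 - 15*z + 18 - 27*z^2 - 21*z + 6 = -6*c^3 + c^2*(15*z - 12) + c*(-9*z^2 + 33*z + 30) - 27*z^2 - 36*z + 36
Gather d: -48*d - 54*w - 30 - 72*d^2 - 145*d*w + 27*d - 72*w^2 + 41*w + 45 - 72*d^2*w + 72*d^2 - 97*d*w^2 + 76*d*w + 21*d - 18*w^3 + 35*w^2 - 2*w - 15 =-72*d^2*w + d*(-97*w^2 - 69*w) - 18*w^3 - 37*w^2 - 15*w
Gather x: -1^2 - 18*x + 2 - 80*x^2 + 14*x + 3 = -80*x^2 - 4*x + 4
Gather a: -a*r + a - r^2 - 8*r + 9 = a*(1 - r) - r^2 - 8*r + 9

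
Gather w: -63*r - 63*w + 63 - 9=-63*r - 63*w + 54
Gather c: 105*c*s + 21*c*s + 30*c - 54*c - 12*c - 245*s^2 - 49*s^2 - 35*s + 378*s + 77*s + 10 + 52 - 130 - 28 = c*(126*s - 36) - 294*s^2 + 420*s - 96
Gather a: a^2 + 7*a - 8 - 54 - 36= a^2 + 7*a - 98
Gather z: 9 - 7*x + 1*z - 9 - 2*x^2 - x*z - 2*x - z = -2*x^2 - x*z - 9*x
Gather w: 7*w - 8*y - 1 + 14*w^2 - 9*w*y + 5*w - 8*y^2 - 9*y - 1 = 14*w^2 + w*(12 - 9*y) - 8*y^2 - 17*y - 2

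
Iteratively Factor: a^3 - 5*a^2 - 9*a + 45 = (a - 5)*(a^2 - 9) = (a - 5)*(a + 3)*(a - 3)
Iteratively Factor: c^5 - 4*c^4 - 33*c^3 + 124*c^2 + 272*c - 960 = (c - 4)*(c^4 - 33*c^2 - 8*c + 240) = (c - 5)*(c - 4)*(c^3 + 5*c^2 - 8*c - 48) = (c - 5)*(c - 4)*(c + 4)*(c^2 + c - 12) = (c - 5)*(c - 4)*(c + 4)^2*(c - 3)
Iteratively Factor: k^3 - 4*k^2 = (k - 4)*(k^2) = k*(k - 4)*(k)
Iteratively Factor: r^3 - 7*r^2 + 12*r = (r)*(r^2 - 7*r + 12) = r*(r - 3)*(r - 4)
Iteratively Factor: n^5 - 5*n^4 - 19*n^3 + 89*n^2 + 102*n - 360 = (n - 2)*(n^4 - 3*n^3 - 25*n^2 + 39*n + 180) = (n - 5)*(n - 2)*(n^3 + 2*n^2 - 15*n - 36) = (n - 5)*(n - 4)*(n - 2)*(n^2 + 6*n + 9) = (n - 5)*(n - 4)*(n - 2)*(n + 3)*(n + 3)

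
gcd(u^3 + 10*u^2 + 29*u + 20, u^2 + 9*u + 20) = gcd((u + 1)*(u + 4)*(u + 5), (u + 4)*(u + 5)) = u^2 + 9*u + 20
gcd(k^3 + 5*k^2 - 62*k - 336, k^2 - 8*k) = k - 8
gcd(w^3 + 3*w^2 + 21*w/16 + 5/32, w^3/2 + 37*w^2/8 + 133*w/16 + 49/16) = 1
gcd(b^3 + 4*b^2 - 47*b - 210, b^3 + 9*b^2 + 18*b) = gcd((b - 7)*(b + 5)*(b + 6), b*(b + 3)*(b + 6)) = b + 6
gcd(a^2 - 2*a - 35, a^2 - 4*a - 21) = a - 7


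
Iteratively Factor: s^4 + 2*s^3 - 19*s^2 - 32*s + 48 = (s - 1)*(s^3 + 3*s^2 - 16*s - 48) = (s - 4)*(s - 1)*(s^2 + 7*s + 12) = (s - 4)*(s - 1)*(s + 3)*(s + 4)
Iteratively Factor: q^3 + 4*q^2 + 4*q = (q + 2)*(q^2 + 2*q) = (q + 2)^2*(q)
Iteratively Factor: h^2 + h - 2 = (h + 2)*(h - 1)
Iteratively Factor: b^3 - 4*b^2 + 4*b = (b - 2)*(b^2 - 2*b) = b*(b - 2)*(b - 2)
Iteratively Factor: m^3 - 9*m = (m + 3)*(m^2 - 3*m) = m*(m + 3)*(m - 3)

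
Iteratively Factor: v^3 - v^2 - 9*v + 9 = (v - 1)*(v^2 - 9) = (v - 3)*(v - 1)*(v + 3)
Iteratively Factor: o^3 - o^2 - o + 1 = (o + 1)*(o^2 - 2*o + 1) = (o - 1)*(o + 1)*(o - 1)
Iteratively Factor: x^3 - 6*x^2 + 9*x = (x - 3)*(x^2 - 3*x) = (x - 3)^2*(x)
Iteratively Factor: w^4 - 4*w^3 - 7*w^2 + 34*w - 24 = (w - 4)*(w^3 - 7*w + 6) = (w - 4)*(w - 1)*(w^2 + w - 6) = (w - 4)*(w - 2)*(w - 1)*(w + 3)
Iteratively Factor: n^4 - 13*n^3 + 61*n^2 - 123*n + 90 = (n - 3)*(n^3 - 10*n^2 + 31*n - 30) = (n - 5)*(n - 3)*(n^2 - 5*n + 6) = (n - 5)*(n - 3)^2*(n - 2)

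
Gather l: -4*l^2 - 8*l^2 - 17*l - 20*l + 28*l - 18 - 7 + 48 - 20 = -12*l^2 - 9*l + 3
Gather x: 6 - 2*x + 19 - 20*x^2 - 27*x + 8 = -20*x^2 - 29*x + 33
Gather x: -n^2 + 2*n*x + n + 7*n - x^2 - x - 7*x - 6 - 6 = -n^2 + 8*n - x^2 + x*(2*n - 8) - 12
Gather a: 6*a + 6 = 6*a + 6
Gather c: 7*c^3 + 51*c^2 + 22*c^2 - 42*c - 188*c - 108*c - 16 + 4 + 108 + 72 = 7*c^3 + 73*c^2 - 338*c + 168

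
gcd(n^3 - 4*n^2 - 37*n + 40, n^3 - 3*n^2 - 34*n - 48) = n - 8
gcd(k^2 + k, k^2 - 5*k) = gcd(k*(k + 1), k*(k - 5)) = k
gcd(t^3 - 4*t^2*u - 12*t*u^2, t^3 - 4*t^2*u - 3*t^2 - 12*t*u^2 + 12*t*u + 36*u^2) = t^2 - 4*t*u - 12*u^2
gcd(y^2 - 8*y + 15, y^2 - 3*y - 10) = y - 5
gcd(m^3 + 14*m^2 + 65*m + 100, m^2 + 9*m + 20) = m^2 + 9*m + 20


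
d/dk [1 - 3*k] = -3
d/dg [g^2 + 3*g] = 2*g + 3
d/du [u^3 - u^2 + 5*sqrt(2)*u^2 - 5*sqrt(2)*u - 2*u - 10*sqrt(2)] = 3*u^2 - 2*u + 10*sqrt(2)*u - 5*sqrt(2) - 2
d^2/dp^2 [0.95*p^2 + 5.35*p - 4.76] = 1.90000000000000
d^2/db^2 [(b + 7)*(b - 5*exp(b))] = -5*b*exp(b) - 45*exp(b) + 2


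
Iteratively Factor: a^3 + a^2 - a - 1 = (a + 1)*(a^2 - 1) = (a - 1)*(a + 1)*(a + 1)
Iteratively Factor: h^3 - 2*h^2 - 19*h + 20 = (h + 4)*(h^2 - 6*h + 5) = (h - 1)*(h + 4)*(h - 5)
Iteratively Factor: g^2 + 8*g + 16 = (g + 4)*(g + 4)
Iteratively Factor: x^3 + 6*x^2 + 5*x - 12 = (x + 3)*(x^2 + 3*x - 4) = (x + 3)*(x + 4)*(x - 1)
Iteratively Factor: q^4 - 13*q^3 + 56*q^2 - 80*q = (q - 5)*(q^3 - 8*q^2 + 16*q) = (q - 5)*(q - 4)*(q^2 - 4*q) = (q - 5)*(q - 4)^2*(q)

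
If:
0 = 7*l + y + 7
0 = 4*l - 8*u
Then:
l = -y/7 - 1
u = -y/14 - 1/2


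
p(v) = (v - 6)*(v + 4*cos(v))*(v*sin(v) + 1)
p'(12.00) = 698.37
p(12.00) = -501.75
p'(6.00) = -6.66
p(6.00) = 0.00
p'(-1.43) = -98.82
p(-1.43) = 15.59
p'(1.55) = 30.69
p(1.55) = -18.53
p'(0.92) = 2.01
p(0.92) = -29.42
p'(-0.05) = -0.94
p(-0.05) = -23.93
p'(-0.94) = -35.73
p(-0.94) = -17.33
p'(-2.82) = 87.37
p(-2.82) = 110.35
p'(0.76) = -4.18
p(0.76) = -29.21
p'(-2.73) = 56.49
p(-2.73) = 116.82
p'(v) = (1 - 4*sin(v))*(v - 6)*(v*sin(v) + 1) + (v - 6)*(v + 4*cos(v))*(v*cos(v) + sin(v)) + (v + 4*cos(v))*(v*sin(v) + 1)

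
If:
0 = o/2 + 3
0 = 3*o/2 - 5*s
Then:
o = -6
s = -9/5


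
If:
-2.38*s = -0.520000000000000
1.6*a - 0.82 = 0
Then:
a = 0.51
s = 0.22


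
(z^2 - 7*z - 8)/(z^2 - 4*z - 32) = (z + 1)/(z + 4)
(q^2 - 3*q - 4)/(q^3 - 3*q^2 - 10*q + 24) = (q + 1)/(q^2 + q - 6)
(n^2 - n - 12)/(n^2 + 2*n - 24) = (n + 3)/(n + 6)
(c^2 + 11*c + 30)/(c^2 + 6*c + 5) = (c + 6)/(c + 1)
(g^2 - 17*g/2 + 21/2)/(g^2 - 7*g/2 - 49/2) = (2*g - 3)/(2*g + 7)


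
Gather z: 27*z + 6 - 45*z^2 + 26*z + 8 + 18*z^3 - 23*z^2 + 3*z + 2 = 18*z^3 - 68*z^2 + 56*z + 16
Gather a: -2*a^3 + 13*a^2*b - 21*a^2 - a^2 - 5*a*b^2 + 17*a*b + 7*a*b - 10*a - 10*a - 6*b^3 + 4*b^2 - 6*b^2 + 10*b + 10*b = -2*a^3 + a^2*(13*b - 22) + a*(-5*b^2 + 24*b - 20) - 6*b^3 - 2*b^2 + 20*b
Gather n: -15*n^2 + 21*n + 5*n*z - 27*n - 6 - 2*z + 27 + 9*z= -15*n^2 + n*(5*z - 6) + 7*z + 21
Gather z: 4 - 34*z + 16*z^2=16*z^2 - 34*z + 4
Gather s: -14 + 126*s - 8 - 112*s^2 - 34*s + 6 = -112*s^2 + 92*s - 16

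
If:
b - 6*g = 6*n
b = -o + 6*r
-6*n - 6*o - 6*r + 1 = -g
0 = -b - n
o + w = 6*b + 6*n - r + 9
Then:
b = 318/43 - 36*w/43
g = 371/43 - 42*w/43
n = 36*w/43 - 318/43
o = 2004/301 - 222*w/301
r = 705/301 - 79*w/301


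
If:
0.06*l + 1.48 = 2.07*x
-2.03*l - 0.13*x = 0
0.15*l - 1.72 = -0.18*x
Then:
No Solution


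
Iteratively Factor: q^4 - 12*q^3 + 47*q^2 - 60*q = (q - 5)*(q^3 - 7*q^2 + 12*q) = q*(q - 5)*(q^2 - 7*q + 12) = q*(q - 5)*(q - 4)*(q - 3)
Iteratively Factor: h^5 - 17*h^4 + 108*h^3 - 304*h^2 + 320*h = (h)*(h^4 - 17*h^3 + 108*h^2 - 304*h + 320) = h*(h - 4)*(h^3 - 13*h^2 + 56*h - 80) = h*(h - 4)^2*(h^2 - 9*h + 20) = h*(h - 5)*(h - 4)^2*(h - 4)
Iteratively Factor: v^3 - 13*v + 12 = (v + 4)*(v^2 - 4*v + 3) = (v - 1)*(v + 4)*(v - 3)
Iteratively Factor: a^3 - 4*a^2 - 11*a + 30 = (a - 2)*(a^2 - 2*a - 15) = (a - 2)*(a + 3)*(a - 5)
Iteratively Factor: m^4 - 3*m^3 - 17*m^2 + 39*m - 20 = (m - 1)*(m^3 - 2*m^2 - 19*m + 20) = (m - 5)*(m - 1)*(m^2 + 3*m - 4) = (m - 5)*(m - 1)^2*(m + 4)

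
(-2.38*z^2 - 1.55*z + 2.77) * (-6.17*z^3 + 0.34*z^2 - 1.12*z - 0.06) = 14.6846*z^5 + 8.7543*z^4 - 14.9523*z^3 + 2.8206*z^2 - 3.0094*z - 0.1662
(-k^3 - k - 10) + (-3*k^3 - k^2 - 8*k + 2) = -4*k^3 - k^2 - 9*k - 8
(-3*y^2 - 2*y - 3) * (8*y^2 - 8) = -24*y^4 - 16*y^3 + 16*y + 24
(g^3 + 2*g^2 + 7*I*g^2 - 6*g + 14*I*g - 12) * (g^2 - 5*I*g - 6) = g^5 + 2*g^4 + 2*I*g^4 + 23*g^3 + 4*I*g^3 + 46*g^2 - 12*I*g^2 + 36*g - 24*I*g + 72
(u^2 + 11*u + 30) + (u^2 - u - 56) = 2*u^2 + 10*u - 26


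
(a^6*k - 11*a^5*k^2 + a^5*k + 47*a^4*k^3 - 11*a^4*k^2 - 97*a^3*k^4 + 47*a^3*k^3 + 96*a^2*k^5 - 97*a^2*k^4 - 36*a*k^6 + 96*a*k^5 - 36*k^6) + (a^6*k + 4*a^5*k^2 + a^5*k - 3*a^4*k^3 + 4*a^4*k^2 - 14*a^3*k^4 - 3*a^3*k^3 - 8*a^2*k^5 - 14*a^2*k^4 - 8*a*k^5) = 2*a^6*k - 7*a^5*k^2 + 2*a^5*k + 44*a^4*k^3 - 7*a^4*k^2 - 111*a^3*k^4 + 44*a^3*k^3 + 88*a^2*k^5 - 111*a^2*k^4 - 36*a*k^6 + 88*a*k^5 - 36*k^6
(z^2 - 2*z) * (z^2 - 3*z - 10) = z^4 - 5*z^3 - 4*z^2 + 20*z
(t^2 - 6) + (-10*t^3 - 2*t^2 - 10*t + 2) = -10*t^3 - t^2 - 10*t - 4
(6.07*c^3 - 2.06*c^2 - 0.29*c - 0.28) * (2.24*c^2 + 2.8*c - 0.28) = 13.5968*c^5 + 12.3816*c^4 - 8.1172*c^3 - 0.8624*c^2 - 0.7028*c + 0.0784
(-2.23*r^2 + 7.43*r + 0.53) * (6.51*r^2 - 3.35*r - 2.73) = -14.5173*r^4 + 55.8398*r^3 - 15.3523*r^2 - 22.0594*r - 1.4469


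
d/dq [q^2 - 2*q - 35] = 2*q - 2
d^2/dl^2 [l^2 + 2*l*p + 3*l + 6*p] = 2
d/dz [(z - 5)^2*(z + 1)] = 3*(z - 5)*(z - 1)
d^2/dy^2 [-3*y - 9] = 0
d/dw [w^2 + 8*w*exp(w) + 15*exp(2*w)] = 8*w*exp(w) + 2*w + 30*exp(2*w) + 8*exp(w)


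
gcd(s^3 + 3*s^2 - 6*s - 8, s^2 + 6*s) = 1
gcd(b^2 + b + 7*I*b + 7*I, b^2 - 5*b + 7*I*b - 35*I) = b + 7*I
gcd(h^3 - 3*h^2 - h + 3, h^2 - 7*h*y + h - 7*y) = h + 1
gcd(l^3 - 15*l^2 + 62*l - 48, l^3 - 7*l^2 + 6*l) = l^2 - 7*l + 6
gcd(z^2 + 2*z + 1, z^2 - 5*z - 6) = z + 1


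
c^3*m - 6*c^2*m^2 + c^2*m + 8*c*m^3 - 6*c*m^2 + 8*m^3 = (c - 4*m)*(c - 2*m)*(c*m + m)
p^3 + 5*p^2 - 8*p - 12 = (p - 2)*(p + 1)*(p + 6)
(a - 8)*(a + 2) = a^2 - 6*a - 16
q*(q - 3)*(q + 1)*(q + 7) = q^4 + 5*q^3 - 17*q^2 - 21*q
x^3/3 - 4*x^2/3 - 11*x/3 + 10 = (x/3 + 1)*(x - 5)*(x - 2)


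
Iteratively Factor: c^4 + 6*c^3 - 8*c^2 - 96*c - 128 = (c - 4)*(c^3 + 10*c^2 + 32*c + 32) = (c - 4)*(c + 4)*(c^2 + 6*c + 8) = (c - 4)*(c + 2)*(c + 4)*(c + 4)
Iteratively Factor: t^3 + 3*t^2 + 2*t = (t + 1)*(t^2 + 2*t) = t*(t + 1)*(t + 2)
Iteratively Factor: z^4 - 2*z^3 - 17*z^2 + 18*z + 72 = (z + 3)*(z^3 - 5*z^2 - 2*z + 24) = (z + 2)*(z + 3)*(z^2 - 7*z + 12) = (z - 4)*(z + 2)*(z + 3)*(z - 3)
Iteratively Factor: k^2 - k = (k)*(k - 1)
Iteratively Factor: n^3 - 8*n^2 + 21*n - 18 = (n - 2)*(n^2 - 6*n + 9) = (n - 3)*(n - 2)*(n - 3)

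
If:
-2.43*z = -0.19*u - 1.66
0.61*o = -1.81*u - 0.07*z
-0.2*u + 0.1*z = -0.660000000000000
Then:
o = -11.36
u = 3.79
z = 0.98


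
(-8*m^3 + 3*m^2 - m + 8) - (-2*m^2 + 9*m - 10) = -8*m^3 + 5*m^2 - 10*m + 18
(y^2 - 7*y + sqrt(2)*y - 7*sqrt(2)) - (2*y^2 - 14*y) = -y^2 + sqrt(2)*y + 7*y - 7*sqrt(2)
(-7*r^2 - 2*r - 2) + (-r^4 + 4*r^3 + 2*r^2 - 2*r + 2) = -r^4 + 4*r^3 - 5*r^2 - 4*r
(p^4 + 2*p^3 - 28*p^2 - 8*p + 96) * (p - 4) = p^5 - 2*p^4 - 36*p^3 + 104*p^2 + 128*p - 384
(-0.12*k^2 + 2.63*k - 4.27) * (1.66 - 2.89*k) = 0.3468*k^3 - 7.7999*k^2 + 16.7061*k - 7.0882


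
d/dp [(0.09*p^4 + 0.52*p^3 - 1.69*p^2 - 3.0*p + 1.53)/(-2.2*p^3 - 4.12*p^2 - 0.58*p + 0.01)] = (-0.198*p^6 - 0.7416*p^5 - 6.017*p^4 - 13.7996*p^3 - 1.2662*p^2 + 12.5734*p + 0.8574)/(4.84*p^6 + 18.128*p^5 + 19.5264*p^4 + 4.7352*p^3 + 0.254*p^2 - 0.0116*p + 0.0001)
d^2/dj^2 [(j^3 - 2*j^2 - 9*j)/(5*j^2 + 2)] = 2*(-235*j^3 + 60*j^2 + 282*j - 8)/(125*j^6 + 150*j^4 + 60*j^2 + 8)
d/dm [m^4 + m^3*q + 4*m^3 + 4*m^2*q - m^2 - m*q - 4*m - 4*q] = 4*m^3 + 3*m^2*q + 12*m^2 + 8*m*q - 2*m - q - 4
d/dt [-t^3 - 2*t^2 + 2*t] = -3*t^2 - 4*t + 2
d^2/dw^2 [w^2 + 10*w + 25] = 2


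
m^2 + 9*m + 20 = (m + 4)*(m + 5)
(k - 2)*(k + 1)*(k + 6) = k^3 + 5*k^2 - 8*k - 12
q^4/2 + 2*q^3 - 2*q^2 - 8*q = q*(q/2 + 1)*(q - 2)*(q + 4)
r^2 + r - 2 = (r - 1)*(r + 2)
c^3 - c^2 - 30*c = c*(c - 6)*(c + 5)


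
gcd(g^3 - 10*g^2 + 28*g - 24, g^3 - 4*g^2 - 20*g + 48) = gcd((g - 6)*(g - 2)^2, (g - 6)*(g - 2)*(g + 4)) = g^2 - 8*g + 12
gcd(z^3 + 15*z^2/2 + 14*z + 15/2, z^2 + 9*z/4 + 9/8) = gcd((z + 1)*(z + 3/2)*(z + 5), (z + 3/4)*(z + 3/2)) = z + 3/2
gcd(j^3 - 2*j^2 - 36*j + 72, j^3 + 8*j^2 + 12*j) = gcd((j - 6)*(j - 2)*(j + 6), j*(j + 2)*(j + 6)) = j + 6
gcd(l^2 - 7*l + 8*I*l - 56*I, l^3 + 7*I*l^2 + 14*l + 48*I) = l + 8*I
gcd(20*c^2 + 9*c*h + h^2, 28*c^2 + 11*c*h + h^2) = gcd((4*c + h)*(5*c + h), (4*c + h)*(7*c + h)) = 4*c + h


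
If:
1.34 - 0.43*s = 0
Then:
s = 3.12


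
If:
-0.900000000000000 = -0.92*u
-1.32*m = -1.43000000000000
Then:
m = 1.08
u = 0.98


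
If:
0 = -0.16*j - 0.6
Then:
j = -3.75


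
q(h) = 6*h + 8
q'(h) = 6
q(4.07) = 32.42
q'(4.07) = 6.00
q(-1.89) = -3.34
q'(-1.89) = 6.00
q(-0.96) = 2.24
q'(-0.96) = 6.00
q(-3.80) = -14.80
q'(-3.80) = 6.00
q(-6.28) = -29.68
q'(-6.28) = 6.00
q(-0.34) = 5.96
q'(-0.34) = 6.00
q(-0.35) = 5.90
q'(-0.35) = 6.00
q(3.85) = 31.10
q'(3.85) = 6.00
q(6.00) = 44.00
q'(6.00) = 6.00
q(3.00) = 26.00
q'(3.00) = 6.00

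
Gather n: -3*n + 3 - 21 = -3*n - 18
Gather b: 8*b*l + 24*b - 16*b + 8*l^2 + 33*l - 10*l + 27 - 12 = b*(8*l + 8) + 8*l^2 + 23*l + 15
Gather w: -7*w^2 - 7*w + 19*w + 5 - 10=-7*w^2 + 12*w - 5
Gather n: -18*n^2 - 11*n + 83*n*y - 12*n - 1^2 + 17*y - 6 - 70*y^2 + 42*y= -18*n^2 + n*(83*y - 23) - 70*y^2 + 59*y - 7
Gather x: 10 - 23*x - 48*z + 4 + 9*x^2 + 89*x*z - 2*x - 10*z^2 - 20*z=9*x^2 + x*(89*z - 25) - 10*z^2 - 68*z + 14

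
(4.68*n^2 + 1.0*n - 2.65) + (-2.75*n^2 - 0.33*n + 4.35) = 1.93*n^2 + 0.67*n + 1.7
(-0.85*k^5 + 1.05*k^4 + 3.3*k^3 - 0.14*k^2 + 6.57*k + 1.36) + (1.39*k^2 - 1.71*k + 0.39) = -0.85*k^5 + 1.05*k^4 + 3.3*k^3 + 1.25*k^2 + 4.86*k + 1.75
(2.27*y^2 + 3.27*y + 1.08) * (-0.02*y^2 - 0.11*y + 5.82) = -0.0454*y^4 - 0.3151*y^3 + 12.8301*y^2 + 18.9126*y + 6.2856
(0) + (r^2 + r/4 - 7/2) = r^2 + r/4 - 7/2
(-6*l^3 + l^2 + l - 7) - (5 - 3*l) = -6*l^3 + l^2 + 4*l - 12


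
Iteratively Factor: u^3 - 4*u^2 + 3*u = (u)*(u^2 - 4*u + 3) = u*(u - 1)*(u - 3)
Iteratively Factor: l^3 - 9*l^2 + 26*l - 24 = (l - 3)*(l^2 - 6*l + 8) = (l - 4)*(l - 3)*(l - 2)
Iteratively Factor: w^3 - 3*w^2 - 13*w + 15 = (w + 3)*(w^2 - 6*w + 5) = (w - 1)*(w + 3)*(w - 5)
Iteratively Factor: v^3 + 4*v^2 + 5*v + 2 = (v + 1)*(v^2 + 3*v + 2) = (v + 1)*(v + 2)*(v + 1)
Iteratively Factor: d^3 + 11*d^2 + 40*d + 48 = (d + 4)*(d^2 + 7*d + 12) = (d + 3)*(d + 4)*(d + 4)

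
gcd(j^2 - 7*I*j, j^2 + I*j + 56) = j - 7*I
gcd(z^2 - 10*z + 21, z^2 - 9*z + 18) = z - 3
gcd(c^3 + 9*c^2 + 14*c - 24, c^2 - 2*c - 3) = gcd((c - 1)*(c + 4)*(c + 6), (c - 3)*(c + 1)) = 1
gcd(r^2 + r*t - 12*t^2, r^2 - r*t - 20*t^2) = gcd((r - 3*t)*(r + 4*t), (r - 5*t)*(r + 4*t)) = r + 4*t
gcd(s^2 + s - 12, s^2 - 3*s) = s - 3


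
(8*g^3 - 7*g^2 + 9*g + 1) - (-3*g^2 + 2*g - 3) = 8*g^3 - 4*g^2 + 7*g + 4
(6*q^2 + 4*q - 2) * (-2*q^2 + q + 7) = -12*q^4 - 2*q^3 + 50*q^2 + 26*q - 14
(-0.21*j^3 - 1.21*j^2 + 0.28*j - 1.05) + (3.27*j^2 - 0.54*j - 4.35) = -0.21*j^3 + 2.06*j^2 - 0.26*j - 5.4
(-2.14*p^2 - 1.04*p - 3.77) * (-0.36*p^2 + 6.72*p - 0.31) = 0.7704*p^4 - 14.0064*p^3 - 4.9682*p^2 - 25.012*p + 1.1687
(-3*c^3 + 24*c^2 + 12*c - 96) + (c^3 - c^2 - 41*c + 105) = -2*c^3 + 23*c^2 - 29*c + 9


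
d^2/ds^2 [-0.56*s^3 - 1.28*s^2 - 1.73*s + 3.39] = -3.36*s - 2.56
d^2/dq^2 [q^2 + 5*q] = 2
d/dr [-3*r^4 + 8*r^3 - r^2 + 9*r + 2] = -12*r^3 + 24*r^2 - 2*r + 9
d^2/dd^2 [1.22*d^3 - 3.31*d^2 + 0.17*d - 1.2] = 7.32*d - 6.62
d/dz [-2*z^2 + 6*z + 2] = 6 - 4*z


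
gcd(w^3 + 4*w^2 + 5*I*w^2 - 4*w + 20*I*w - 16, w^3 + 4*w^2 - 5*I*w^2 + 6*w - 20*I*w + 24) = w^2 + w*(4 + I) + 4*I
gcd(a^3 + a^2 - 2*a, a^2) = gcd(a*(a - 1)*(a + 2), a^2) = a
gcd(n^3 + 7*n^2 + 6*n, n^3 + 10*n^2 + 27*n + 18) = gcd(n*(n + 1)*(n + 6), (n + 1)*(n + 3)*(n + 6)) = n^2 + 7*n + 6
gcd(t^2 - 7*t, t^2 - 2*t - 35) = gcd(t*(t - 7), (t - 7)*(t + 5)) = t - 7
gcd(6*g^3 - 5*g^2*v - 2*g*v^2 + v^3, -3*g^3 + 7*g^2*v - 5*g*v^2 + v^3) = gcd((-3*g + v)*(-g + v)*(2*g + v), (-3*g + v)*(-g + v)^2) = 3*g^2 - 4*g*v + v^2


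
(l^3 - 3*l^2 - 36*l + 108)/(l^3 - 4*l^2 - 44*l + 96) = (l^2 - 9*l + 18)/(l^2 - 10*l + 16)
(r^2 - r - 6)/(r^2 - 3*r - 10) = (r - 3)/(r - 5)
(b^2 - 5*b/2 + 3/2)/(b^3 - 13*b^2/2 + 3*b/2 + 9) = (b - 1)/(b^2 - 5*b - 6)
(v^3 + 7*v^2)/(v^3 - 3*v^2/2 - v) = 2*v*(v + 7)/(2*v^2 - 3*v - 2)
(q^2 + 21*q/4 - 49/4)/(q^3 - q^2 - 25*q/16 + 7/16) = 4*(q + 7)/(4*q^2 + 3*q - 1)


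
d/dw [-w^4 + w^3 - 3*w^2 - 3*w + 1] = -4*w^3 + 3*w^2 - 6*w - 3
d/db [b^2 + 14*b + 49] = 2*b + 14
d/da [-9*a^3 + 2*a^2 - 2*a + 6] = -27*a^2 + 4*a - 2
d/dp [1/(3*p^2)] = -2/(3*p^3)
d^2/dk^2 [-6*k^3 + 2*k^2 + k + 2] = 4 - 36*k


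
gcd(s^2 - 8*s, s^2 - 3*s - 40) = s - 8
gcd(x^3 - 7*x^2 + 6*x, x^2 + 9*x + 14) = 1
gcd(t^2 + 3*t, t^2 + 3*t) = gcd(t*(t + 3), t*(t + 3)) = t^2 + 3*t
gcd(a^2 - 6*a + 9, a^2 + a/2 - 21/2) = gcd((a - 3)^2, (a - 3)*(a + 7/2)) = a - 3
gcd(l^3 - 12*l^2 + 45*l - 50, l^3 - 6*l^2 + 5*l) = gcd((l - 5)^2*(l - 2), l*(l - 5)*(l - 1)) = l - 5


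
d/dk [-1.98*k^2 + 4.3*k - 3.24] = 4.3 - 3.96*k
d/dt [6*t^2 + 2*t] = 12*t + 2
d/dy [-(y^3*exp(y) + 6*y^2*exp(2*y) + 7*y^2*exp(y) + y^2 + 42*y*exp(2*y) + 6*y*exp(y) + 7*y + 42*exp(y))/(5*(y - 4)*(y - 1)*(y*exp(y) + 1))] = 2*(-3*y^3*exp(y) - 3*y^2*exp(y) + 6*y^2 + 135*y*exp(y) - 4*y - 201*exp(y) - 14)/(5*(y^4 - 10*y^3 + 33*y^2 - 40*y + 16))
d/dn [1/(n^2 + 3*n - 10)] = (-2*n - 3)/(n^2 + 3*n - 10)^2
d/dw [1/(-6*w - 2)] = 3/(2*(3*w + 1)^2)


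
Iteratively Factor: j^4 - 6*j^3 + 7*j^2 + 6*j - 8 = (j - 2)*(j^3 - 4*j^2 - j + 4) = (j - 2)*(j - 1)*(j^2 - 3*j - 4) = (j - 2)*(j - 1)*(j + 1)*(j - 4)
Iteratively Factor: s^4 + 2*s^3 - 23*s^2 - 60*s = (s + 3)*(s^3 - s^2 - 20*s) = s*(s + 3)*(s^2 - s - 20) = s*(s + 3)*(s + 4)*(s - 5)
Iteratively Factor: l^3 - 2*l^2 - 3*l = (l + 1)*(l^2 - 3*l) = (l - 3)*(l + 1)*(l)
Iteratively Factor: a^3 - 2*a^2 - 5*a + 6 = (a - 1)*(a^2 - a - 6) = (a - 1)*(a + 2)*(a - 3)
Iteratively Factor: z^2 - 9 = (z - 3)*(z + 3)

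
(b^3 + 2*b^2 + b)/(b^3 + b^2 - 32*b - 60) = b*(b^2 + 2*b + 1)/(b^3 + b^2 - 32*b - 60)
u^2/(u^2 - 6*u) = u/(u - 6)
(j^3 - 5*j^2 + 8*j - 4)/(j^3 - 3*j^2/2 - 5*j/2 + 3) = 2*(j - 2)/(2*j + 3)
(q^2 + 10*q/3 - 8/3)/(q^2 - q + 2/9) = 3*(q + 4)/(3*q - 1)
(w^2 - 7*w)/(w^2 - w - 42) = w/(w + 6)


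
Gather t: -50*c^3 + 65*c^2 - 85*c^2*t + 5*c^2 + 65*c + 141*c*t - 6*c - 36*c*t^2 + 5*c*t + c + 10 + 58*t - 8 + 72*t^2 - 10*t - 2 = -50*c^3 + 70*c^2 + 60*c + t^2*(72 - 36*c) + t*(-85*c^2 + 146*c + 48)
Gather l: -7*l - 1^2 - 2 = -7*l - 3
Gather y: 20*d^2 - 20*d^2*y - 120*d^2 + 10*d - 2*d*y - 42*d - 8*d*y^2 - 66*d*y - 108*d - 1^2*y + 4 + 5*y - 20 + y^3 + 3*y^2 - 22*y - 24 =-100*d^2 - 140*d + y^3 + y^2*(3 - 8*d) + y*(-20*d^2 - 68*d - 18) - 40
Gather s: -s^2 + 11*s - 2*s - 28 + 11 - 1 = -s^2 + 9*s - 18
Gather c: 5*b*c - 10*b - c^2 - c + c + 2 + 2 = 5*b*c - 10*b - c^2 + 4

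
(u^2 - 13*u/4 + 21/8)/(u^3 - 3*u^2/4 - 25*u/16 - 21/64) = 8*(2*u - 3)/(16*u^2 + 16*u + 3)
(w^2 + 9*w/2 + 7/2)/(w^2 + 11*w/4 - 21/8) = 4*(w + 1)/(4*w - 3)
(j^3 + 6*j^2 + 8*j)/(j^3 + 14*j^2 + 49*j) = (j^2 + 6*j + 8)/(j^2 + 14*j + 49)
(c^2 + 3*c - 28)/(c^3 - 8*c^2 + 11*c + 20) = (c + 7)/(c^2 - 4*c - 5)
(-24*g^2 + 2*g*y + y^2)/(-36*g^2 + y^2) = (-4*g + y)/(-6*g + y)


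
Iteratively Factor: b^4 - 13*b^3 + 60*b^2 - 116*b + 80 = (b - 5)*(b^3 - 8*b^2 + 20*b - 16) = (b - 5)*(b - 2)*(b^2 - 6*b + 8) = (b - 5)*(b - 2)^2*(b - 4)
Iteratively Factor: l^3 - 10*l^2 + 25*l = (l - 5)*(l^2 - 5*l) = l*(l - 5)*(l - 5)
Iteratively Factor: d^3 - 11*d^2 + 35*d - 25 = (d - 1)*(d^2 - 10*d + 25) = (d - 5)*(d - 1)*(d - 5)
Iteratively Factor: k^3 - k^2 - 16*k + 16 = (k + 4)*(k^2 - 5*k + 4) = (k - 4)*(k + 4)*(k - 1)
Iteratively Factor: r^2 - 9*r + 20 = (r - 5)*(r - 4)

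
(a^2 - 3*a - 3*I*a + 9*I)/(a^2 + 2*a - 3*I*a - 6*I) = (a - 3)/(a + 2)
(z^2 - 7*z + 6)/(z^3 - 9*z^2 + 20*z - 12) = 1/(z - 2)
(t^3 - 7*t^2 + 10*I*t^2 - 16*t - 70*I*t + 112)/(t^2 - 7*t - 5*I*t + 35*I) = (t^2 + 10*I*t - 16)/(t - 5*I)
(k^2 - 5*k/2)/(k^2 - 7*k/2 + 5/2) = k/(k - 1)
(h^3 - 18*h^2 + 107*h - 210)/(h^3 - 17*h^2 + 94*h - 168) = (h - 5)/(h - 4)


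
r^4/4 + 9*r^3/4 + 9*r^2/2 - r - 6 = (r/4 + 1/2)*(r - 1)*(r + 2)*(r + 6)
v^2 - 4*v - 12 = (v - 6)*(v + 2)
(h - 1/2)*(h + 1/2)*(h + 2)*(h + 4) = h^4 + 6*h^3 + 31*h^2/4 - 3*h/2 - 2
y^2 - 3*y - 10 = (y - 5)*(y + 2)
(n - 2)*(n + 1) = n^2 - n - 2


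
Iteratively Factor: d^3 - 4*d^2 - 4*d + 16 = (d - 4)*(d^2 - 4) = (d - 4)*(d + 2)*(d - 2)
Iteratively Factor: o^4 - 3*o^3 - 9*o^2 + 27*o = (o - 3)*(o^3 - 9*o) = o*(o - 3)*(o^2 - 9) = o*(o - 3)*(o + 3)*(o - 3)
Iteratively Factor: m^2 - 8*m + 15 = (m - 3)*(m - 5)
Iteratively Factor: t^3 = (t)*(t^2) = t^2*(t)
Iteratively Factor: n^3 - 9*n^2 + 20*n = (n - 5)*(n^2 - 4*n) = n*(n - 5)*(n - 4)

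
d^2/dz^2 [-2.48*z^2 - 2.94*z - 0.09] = -4.96000000000000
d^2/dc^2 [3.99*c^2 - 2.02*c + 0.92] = 7.98000000000000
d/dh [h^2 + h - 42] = 2*h + 1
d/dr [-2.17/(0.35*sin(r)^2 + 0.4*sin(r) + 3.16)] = (1.519*sin(r) + 0.868)*cos(r)/(0.35*sin(r)^2 + 0.4*sin(r) + 3.16)^2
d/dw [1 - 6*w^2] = -12*w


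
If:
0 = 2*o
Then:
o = 0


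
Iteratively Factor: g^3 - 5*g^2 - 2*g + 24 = (g - 3)*(g^2 - 2*g - 8) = (g - 3)*(g + 2)*(g - 4)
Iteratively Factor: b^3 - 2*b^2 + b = (b - 1)*(b^2 - b) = b*(b - 1)*(b - 1)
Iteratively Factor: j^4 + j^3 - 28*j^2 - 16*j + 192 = (j - 3)*(j^3 + 4*j^2 - 16*j - 64) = (j - 3)*(j + 4)*(j^2 - 16) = (j - 4)*(j - 3)*(j + 4)*(j + 4)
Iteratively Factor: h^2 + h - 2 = (h + 2)*(h - 1)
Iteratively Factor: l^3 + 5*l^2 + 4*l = (l)*(l^2 + 5*l + 4) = l*(l + 4)*(l + 1)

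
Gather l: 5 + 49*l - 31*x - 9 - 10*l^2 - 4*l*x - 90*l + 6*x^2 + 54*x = -10*l^2 + l*(-4*x - 41) + 6*x^2 + 23*x - 4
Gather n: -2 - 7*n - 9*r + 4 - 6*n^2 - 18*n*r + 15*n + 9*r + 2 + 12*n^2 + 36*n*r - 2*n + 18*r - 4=6*n^2 + n*(18*r + 6) + 18*r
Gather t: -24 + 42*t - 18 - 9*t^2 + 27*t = -9*t^2 + 69*t - 42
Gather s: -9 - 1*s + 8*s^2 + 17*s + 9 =8*s^2 + 16*s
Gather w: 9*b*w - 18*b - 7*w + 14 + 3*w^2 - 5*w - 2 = -18*b + 3*w^2 + w*(9*b - 12) + 12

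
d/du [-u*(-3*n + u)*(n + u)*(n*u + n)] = n*(6*n^2*u + 3*n^2 + 6*n*u^2 + 4*n*u - 4*u^3 - 3*u^2)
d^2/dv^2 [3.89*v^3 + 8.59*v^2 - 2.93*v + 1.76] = 23.34*v + 17.18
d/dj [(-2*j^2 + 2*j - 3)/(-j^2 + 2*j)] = 2*(-j^2 - 3*j + 3)/(j^2*(j^2 - 4*j + 4))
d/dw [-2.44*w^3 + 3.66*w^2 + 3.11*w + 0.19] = -7.32*w^2 + 7.32*w + 3.11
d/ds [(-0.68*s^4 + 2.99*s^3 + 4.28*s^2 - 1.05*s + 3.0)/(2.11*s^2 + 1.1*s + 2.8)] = (-2.8696*s^5 + 4.0649*s^4 - 1.038*s^3 + 32.0395*s^2 + 11.308*s - 6.24)/(4.4521*s^4 + 4.642*s^3 + 13.026*s^2 + 6.16*s + 7.84)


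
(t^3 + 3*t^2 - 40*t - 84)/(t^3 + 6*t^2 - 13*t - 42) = (t - 6)/(t - 3)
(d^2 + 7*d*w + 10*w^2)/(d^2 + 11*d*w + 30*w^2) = (d + 2*w)/(d + 6*w)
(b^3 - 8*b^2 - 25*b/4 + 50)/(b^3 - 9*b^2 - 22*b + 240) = (b^2 - 25/4)/(b^2 - b - 30)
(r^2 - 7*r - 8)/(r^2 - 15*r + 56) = (r + 1)/(r - 7)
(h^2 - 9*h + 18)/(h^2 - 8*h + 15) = (h - 6)/(h - 5)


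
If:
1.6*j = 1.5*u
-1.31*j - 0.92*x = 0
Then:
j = -0.702290076335878*x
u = -0.74910941475827*x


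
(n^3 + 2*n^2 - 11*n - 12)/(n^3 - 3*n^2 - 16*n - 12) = (n^2 + n - 12)/(n^2 - 4*n - 12)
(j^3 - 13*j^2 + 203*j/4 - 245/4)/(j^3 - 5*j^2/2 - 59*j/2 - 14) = (4*j^2 - 24*j + 35)/(2*(2*j^2 + 9*j + 4))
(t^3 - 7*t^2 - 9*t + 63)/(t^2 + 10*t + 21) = (t^2 - 10*t + 21)/(t + 7)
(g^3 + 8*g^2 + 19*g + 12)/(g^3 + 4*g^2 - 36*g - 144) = (g^2 + 4*g + 3)/(g^2 - 36)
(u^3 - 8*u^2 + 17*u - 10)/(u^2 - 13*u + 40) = (u^2 - 3*u + 2)/(u - 8)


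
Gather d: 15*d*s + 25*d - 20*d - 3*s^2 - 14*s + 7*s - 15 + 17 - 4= d*(15*s + 5) - 3*s^2 - 7*s - 2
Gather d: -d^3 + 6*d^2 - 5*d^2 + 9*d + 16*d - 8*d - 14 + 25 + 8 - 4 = -d^3 + d^2 + 17*d + 15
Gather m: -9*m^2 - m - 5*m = -9*m^2 - 6*m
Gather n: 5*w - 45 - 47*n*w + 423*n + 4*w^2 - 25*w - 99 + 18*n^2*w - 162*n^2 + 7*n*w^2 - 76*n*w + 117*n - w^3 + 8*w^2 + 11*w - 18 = n^2*(18*w - 162) + n*(7*w^2 - 123*w + 540) - w^3 + 12*w^2 - 9*w - 162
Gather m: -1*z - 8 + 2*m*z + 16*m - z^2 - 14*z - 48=m*(2*z + 16) - z^2 - 15*z - 56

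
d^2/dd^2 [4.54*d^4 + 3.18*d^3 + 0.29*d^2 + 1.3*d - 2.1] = 54.48*d^2 + 19.08*d + 0.58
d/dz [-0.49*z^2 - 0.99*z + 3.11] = -0.98*z - 0.99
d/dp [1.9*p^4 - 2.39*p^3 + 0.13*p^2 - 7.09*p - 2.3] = 7.6*p^3 - 7.17*p^2 + 0.26*p - 7.09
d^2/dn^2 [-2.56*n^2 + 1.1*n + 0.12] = -5.12000000000000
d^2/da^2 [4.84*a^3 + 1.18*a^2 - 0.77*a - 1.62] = 29.04*a + 2.36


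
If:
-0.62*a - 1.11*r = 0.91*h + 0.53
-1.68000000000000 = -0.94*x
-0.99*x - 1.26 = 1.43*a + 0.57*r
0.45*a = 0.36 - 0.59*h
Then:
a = -1.68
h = 1.89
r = -1.09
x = 1.79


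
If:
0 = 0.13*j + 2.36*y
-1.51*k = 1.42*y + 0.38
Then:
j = -18.1538461538462*y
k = -0.940397350993378*y - 0.251655629139073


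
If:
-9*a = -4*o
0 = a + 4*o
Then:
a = 0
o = 0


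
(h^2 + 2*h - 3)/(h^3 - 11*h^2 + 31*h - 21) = (h + 3)/(h^2 - 10*h + 21)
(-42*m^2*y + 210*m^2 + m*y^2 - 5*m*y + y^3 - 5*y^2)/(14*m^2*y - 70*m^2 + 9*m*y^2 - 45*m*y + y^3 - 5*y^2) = (-6*m + y)/(2*m + y)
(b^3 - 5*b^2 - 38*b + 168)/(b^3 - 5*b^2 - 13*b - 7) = (b^2 + 2*b - 24)/(b^2 + 2*b + 1)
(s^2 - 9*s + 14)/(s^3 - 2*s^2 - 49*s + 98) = 1/(s + 7)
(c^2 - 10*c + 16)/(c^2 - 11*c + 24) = (c - 2)/(c - 3)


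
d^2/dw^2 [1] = 0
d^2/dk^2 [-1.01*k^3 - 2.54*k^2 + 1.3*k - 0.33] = -6.06*k - 5.08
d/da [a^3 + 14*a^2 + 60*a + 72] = 3*a^2 + 28*a + 60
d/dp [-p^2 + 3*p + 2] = 3 - 2*p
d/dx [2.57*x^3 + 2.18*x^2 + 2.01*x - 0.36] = 7.71*x^2 + 4.36*x + 2.01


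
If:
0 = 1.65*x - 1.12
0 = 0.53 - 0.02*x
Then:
No Solution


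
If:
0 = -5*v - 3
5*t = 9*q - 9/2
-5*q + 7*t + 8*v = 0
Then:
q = 111/76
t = 657/380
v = -3/5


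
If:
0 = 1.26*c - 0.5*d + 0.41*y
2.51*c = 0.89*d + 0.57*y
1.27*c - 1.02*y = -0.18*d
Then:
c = 0.00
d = 0.00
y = 0.00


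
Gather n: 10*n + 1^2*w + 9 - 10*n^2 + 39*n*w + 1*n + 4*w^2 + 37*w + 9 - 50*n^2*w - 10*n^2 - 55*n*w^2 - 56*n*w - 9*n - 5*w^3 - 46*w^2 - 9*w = n^2*(-50*w - 20) + n*(-55*w^2 - 17*w + 2) - 5*w^3 - 42*w^2 + 29*w + 18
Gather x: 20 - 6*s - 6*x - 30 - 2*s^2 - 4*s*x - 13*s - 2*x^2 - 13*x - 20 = -2*s^2 - 19*s - 2*x^2 + x*(-4*s - 19) - 30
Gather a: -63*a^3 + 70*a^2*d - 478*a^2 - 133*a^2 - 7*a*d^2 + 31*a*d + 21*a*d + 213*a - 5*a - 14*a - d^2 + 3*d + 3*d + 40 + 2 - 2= -63*a^3 + a^2*(70*d - 611) + a*(-7*d^2 + 52*d + 194) - d^2 + 6*d + 40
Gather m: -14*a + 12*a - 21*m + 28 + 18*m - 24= -2*a - 3*m + 4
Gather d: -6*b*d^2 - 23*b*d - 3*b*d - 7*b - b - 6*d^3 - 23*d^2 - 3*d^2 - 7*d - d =-8*b - 6*d^3 + d^2*(-6*b - 26) + d*(-26*b - 8)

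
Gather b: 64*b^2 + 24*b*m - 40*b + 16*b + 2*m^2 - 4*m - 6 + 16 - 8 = 64*b^2 + b*(24*m - 24) + 2*m^2 - 4*m + 2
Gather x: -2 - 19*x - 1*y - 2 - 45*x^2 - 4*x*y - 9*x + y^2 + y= -45*x^2 + x*(-4*y - 28) + y^2 - 4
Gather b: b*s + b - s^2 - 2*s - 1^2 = b*(s + 1) - s^2 - 2*s - 1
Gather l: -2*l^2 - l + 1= -2*l^2 - l + 1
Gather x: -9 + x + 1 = x - 8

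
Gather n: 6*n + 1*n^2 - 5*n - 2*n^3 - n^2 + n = -2*n^3 + 2*n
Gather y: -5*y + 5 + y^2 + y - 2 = y^2 - 4*y + 3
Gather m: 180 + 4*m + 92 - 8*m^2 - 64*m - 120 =-8*m^2 - 60*m + 152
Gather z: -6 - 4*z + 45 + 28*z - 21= 24*z + 18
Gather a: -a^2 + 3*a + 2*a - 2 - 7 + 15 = -a^2 + 5*a + 6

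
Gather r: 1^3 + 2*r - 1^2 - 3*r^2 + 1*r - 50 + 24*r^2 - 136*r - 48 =21*r^2 - 133*r - 98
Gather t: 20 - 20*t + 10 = 30 - 20*t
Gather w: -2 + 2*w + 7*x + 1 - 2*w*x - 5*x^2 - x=w*(2 - 2*x) - 5*x^2 + 6*x - 1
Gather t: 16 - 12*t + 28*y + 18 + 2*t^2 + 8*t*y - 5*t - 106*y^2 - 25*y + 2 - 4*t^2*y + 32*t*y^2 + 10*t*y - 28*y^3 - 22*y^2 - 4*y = t^2*(2 - 4*y) + t*(32*y^2 + 18*y - 17) - 28*y^3 - 128*y^2 - y + 36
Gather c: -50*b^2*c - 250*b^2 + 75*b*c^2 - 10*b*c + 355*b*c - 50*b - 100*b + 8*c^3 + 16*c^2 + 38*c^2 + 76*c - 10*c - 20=-250*b^2 - 150*b + 8*c^3 + c^2*(75*b + 54) + c*(-50*b^2 + 345*b + 66) - 20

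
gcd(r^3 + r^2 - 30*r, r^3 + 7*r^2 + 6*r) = r^2 + 6*r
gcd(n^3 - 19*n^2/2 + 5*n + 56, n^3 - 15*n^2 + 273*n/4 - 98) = n^2 - 23*n/2 + 28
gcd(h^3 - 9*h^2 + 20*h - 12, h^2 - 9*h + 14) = h - 2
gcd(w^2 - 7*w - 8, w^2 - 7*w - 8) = w^2 - 7*w - 8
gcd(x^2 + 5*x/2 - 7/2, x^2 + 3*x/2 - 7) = x + 7/2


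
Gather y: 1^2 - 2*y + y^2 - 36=y^2 - 2*y - 35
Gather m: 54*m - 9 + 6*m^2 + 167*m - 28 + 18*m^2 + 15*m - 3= 24*m^2 + 236*m - 40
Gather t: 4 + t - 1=t + 3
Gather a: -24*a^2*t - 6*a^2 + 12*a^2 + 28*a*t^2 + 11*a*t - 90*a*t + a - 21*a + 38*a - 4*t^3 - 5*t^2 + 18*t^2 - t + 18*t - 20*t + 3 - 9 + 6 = a^2*(6 - 24*t) + a*(28*t^2 - 79*t + 18) - 4*t^3 + 13*t^2 - 3*t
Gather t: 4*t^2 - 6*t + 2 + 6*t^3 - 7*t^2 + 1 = 6*t^3 - 3*t^2 - 6*t + 3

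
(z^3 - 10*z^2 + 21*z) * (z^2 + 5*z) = z^5 - 5*z^4 - 29*z^3 + 105*z^2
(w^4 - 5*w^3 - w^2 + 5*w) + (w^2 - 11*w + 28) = w^4 - 5*w^3 - 6*w + 28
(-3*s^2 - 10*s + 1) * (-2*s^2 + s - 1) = 6*s^4 + 17*s^3 - 9*s^2 + 11*s - 1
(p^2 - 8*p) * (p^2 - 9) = p^4 - 8*p^3 - 9*p^2 + 72*p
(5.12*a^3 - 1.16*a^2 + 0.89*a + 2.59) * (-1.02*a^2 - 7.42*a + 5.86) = -5.2224*a^5 - 36.8072*a^4 + 37.7026*a^3 - 16.0432*a^2 - 14.0024*a + 15.1774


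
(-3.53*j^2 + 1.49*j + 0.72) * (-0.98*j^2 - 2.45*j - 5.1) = 3.4594*j^4 + 7.1883*j^3 + 13.6469*j^2 - 9.363*j - 3.672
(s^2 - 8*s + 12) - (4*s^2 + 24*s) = -3*s^2 - 32*s + 12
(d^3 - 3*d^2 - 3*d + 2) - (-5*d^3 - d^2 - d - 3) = 6*d^3 - 2*d^2 - 2*d + 5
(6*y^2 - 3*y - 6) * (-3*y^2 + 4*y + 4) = -18*y^4 + 33*y^3 + 30*y^2 - 36*y - 24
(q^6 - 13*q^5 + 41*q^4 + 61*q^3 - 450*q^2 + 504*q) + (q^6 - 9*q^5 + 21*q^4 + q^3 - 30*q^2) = 2*q^6 - 22*q^5 + 62*q^4 + 62*q^3 - 480*q^2 + 504*q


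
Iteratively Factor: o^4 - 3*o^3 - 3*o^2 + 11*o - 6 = (o + 2)*(o^3 - 5*o^2 + 7*o - 3) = (o - 3)*(o + 2)*(o^2 - 2*o + 1) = (o - 3)*(o - 1)*(o + 2)*(o - 1)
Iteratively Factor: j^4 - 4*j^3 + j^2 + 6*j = (j + 1)*(j^3 - 5*j^2 + 6*j) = j*(j + 1)*(j^2 - 5*j + 6) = j*(j - 2)*(j + 1)*(j - 3)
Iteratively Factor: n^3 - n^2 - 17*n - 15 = (n + 3)*(n^2 - 4*n - 5) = (n + 1)*(n + 3)*(n - 5)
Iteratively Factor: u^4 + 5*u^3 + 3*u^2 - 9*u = (u - 1)*(u^3 + 6*u^2 + 9*u) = (u - 1)*(u + 3)*(u^2 + 3*u) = (u - 1)*(u + 3)^2*(u)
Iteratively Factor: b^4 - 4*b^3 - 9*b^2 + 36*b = (b - 3)*(b^3 - b^2 - 12*b) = (b - 3)*(b + 3)*(b^2 - 4*b) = b*(b - 3)*(b + 3)*(b - 4)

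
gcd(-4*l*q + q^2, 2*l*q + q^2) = q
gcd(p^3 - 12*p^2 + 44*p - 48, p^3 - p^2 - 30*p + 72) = p - 4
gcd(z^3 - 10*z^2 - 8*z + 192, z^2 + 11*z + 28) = z + 4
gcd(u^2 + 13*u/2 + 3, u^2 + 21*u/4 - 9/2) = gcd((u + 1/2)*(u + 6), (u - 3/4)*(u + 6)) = u + 6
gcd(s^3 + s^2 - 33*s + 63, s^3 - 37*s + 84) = s^2 + 4*s - 21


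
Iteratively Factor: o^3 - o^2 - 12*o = (o + 3)*(o^2 - 4*o) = (o - 4)*(o + 3)*(o)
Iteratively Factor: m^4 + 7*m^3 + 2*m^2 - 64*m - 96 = (m + 4)*(m^3 + 3*m^2 - 10*m - 24) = (m - 3)*(m + 4)*(m^2 + 6*m + 8) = (m - 3)*(m + 4)^2*(m + 2)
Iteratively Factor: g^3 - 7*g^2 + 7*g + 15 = (g - 5)*(g^2 - 2*g - 3) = (g - 5)*(g + 1)*(g - 3)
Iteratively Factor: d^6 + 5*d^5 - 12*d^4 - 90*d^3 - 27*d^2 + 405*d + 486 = (d - 3)*(d^5 + 8*d^4 + 12*d^3 - 54*d^2 - 189*d - 162) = (d - 3)*(d + 3)*(d^4 + 5*d^3 - 3*d^2 - 45*d - 54) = (d - 3)*(d + 3)^2*(d^3 + 2*d^2 - 9*d - 18) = (d - 3)*(d + 3)^3*(d^2 - d - 6) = (d - 3)^2*(d + 3)^3*(d + 2)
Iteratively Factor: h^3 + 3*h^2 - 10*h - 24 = (h - 3)*(h^2 + 6*h + 8) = (h - 3)*(h + 2)*(h + 4)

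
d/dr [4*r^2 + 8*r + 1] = 8*r + 8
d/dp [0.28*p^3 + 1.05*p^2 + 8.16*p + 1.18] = 0.84*p^2 + 2.1*p + 8.16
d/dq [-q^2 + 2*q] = 2 - 2*q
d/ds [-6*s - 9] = -6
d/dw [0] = 0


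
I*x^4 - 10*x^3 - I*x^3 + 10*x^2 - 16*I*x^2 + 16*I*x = x*(x + 2*I)*(x + 8*I)*(I*x - I)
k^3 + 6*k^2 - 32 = (k - 2)*(k + 4)^2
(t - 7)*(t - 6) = t^2 - 13*t + 42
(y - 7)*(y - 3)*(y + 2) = y^3 - 8*y^2 + y + 42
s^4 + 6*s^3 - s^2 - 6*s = s*(s - 1)*(s + 1)*(s + 6)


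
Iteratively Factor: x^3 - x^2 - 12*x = (x - 4)*(x^2 + 3*x) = (x - 4)*(x + 3)*(x)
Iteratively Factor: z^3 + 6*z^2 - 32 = (z - 2)*(z^2 + 8*z + 16) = (z - 2)*(z + 4)*(z + 4)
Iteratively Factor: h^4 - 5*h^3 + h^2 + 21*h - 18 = (h - 3)*(h^3 - 2*h^2 - 5*h + 6) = (h - 3)^2*(h^2 + h - 2) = (h - 3)^2*(h + 2)*(h - 1)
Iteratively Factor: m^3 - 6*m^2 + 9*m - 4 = (m - 4)*(m^2 - 2*m + 1) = (m - 4)*(m - 1)*(m - 1)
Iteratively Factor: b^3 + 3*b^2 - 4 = (b - 1)*(b^2 + 4*b + 4) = (b - 1)*(b + 2)*(b + 2)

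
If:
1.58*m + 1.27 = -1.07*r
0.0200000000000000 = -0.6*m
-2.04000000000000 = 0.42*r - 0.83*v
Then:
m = -0.03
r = -1.14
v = 1.88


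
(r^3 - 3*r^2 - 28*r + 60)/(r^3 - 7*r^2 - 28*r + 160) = (r^2 - 8*r + 12)/(r^2 - 12*r + 32)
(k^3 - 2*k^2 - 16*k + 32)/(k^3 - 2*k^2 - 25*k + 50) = (k^2 - 16)/(k^2 - 25)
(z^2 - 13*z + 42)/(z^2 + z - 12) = (z^2 - 13*z + 42)/(z^2 + z - 12)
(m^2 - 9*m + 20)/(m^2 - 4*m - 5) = (m - 4)/(m + 1)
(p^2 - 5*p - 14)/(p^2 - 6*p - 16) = (p - 7)/(p - 8)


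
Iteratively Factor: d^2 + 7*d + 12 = (d + 4)*(d + 3)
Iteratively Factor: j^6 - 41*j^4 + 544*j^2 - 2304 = (j + 4)*(j^5 - 4*j^4 - 25*j^3 + 100*j^2 + 144*j - 576) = (j - 3)*(j + 4)*(j^4 - j^3 - 28*j^2 + 16*j + 192) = (j - 4)*(j - 3)*(j + 4)*(j^3 + 3*j^2 - 16*j - 48) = (j - 4)*(j - 3)*(j + 4)^2*(j^2 - j - 12) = (j - 4)^2*(j - 3)*(j + 4)^2*(j + 3)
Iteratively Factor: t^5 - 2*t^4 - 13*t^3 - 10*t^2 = (t - 5)*(t^4 + 3*t^3 + 2*t^2) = (t - 5)*(t + 1)*(t^3 + 2*t^2) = t*(t - 5)*(t + 1)*(t^2 + 2*t) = t^2*(t - 5)*(t + 1)*(t + 2)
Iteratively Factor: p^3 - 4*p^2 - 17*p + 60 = (p + 4)*(p^2 - 8*p + 15) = (p - 3)*(p + 4)*(p - 5)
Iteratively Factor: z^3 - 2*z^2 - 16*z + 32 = (z + 4)*(z^2 - 6*z + 8) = (z - 4)*(z + 4)*(z - 2)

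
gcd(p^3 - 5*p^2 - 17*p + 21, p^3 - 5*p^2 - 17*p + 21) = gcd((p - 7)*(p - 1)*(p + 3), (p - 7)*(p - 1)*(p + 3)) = p^3 - 5*p^2 - 17*p + 21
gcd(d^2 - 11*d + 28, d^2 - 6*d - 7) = d - 7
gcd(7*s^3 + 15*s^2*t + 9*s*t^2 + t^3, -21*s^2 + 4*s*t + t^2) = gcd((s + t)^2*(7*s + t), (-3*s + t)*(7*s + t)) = 7*s + t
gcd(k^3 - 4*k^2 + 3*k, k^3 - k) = k^2 - k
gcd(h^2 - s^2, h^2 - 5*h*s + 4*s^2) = -h + s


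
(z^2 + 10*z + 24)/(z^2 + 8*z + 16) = (z + 6)/(z + 4)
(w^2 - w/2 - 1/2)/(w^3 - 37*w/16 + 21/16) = 8*(2*w + 1)/(16*w^2 + 16*w - 21)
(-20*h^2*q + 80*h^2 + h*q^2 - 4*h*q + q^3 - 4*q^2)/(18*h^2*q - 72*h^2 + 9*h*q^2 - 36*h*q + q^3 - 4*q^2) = (-20*h^2 + h*q + q^2)/(18*h^2 + 9*h*q + q^2)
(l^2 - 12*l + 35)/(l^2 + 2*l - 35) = (l - 7)/(l + 7)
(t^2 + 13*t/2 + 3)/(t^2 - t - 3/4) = 2*(t + 6)/(2*t - 3)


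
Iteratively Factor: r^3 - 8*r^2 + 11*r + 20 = (r - 5)*(r^2 - 3*r - 4) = (r - 5)*(r + 1)*(r - 4)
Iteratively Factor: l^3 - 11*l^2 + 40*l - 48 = (l - 4)*(l^2 - 7*l + 12) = (l - 4)^2*(l - 3)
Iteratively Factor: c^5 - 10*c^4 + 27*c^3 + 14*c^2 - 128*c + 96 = (c - 1)*(c^4 - 9*c^3 + 18*c^2 + 32*c - 96) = (c - 4)*(c - 1)*(c^3 - 5*c^2 - 2*c + 24) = (c - 4)^2*(c - 1)*(c^2 - c - 6) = (c - 4)^2*(c - 3)*(c - 1)*(c + 2)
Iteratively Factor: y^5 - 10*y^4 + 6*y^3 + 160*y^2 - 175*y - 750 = (y + 3)*(y^4 - 13*y^3 + 45*y^2 + 25*y - 250) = (y - 5)*(y + 3)*(y^3 - 8*y^2 + 5*y + 50) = (y - 5)^2*(y + 3)*(y^2 - 3*y - 10) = (y - 5)^2*(y + 2)*(y + 3)*(y - 5)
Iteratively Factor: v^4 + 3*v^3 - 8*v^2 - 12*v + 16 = (v - 2)*(v^3 + 5*v^2 + 2*v - 8) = (v - 2)*(v + 2)*(v^2 + 3*v - 4) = (v - 2)*(v + 2)*(v + 4)*(v - 1)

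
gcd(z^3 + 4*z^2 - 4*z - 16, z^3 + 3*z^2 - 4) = z + 2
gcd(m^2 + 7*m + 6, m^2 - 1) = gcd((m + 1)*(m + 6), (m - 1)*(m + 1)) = m + 1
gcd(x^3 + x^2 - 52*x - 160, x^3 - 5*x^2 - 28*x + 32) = x^2 - 4*x - 32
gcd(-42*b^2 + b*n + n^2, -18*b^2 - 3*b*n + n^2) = 6*b - n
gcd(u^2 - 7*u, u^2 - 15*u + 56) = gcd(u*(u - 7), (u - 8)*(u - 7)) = u - 7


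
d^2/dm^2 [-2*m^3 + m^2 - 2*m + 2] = 2 - 12*m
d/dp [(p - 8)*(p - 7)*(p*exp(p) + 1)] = p^3*exp(p) - 12*p^2*exp(p) + 26*p*exp(p) + 2*p + 56*exp(p) - 15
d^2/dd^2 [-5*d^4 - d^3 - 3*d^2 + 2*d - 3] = -60*d^2 - 6*d - 6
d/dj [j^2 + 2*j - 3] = 2*j + 2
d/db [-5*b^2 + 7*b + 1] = 7 - 10*b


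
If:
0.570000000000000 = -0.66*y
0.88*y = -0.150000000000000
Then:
No Solution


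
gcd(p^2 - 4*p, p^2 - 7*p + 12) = p - 4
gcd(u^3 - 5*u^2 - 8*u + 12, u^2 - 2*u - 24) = u - 6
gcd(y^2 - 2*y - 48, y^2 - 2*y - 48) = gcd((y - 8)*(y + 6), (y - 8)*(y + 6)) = y^2 - 2*y - 48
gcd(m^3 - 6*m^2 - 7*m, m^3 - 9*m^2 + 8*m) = m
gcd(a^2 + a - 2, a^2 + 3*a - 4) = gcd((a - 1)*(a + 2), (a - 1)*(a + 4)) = a - 1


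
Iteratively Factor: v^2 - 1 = (v + 1)*(v - 1)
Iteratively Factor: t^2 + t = (t + 1)*(t)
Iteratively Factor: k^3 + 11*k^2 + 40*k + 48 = (k + 4)*(k^2 + 7*k + 12) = (k + 4)^2*(k + 3)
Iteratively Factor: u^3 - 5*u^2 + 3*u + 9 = (u - 3)*(u^2 - 2*u - 3) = (u - 3)^2*(u + 1)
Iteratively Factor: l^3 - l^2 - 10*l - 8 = (l + 1)*(l^2 - 2*l - 8) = (l - 4)*(l + 1)*(l + 2)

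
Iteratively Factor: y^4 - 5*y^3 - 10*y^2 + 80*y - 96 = (y - 4)*(y^3 - y^2 - 14*y + 24) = (y - 4)*(y - 3)*(y^2 + 2*y - 8) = (y - 4)*(y - 3)*(y + 4)*(y - 2)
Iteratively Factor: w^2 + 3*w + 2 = (w + 2)*(w + 1)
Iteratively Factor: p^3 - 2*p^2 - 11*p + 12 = (p + 3)*(p^2 - 5*p + 4) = (p - 4)*(p + 3)*(p - 1)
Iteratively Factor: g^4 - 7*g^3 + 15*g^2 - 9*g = (g - 1)*(g^3 - 6*g^2 + 9*g) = g*(g - 1)*(g^2 - 6*g + 9) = g*(g - 3)*(g - 1)*(g - 3)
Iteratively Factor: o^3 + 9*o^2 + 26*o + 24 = (o + 3)*(o^2 + 6*o + 8) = (o + 3)*(o + 4)*(o + 2)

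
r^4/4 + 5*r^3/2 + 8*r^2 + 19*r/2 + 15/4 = (r/4 + 1/4)*(r + 1)*(r + 3)*(r + 5)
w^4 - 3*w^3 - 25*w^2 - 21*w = w*(w - 7)*(w + 1)*(w + 3)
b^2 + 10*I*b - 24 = (b + 4*I)*(b + 6*I)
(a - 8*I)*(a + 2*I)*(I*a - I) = I*a^3 + 6*a^2 - I*a^2 - 6*a + 16*I*a - 16*I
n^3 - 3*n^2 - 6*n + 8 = (n - 4)*(n - 1)*(n + 2)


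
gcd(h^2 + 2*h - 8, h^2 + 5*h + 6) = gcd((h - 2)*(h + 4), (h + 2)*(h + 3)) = 1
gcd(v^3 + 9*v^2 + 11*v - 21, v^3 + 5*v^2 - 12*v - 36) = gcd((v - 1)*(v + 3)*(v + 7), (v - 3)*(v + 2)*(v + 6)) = 1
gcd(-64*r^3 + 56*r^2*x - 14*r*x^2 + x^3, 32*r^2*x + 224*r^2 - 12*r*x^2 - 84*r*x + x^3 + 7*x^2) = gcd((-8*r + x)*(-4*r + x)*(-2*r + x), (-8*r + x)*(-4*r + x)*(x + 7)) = 32*r^2 - 12*r*x + x^2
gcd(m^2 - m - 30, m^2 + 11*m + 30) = m + 5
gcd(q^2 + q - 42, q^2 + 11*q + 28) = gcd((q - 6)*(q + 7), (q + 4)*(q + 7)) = q + 7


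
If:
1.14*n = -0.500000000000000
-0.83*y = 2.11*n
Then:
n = -0.44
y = 1.11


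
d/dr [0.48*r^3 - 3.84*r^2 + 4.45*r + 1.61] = 1.44*r^2 - 7.68*r + 4.45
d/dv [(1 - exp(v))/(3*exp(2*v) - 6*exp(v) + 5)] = (6*(1 - exp(v))^2 - 3*exp(2*v) + 6*exp(v) - 5)*exp(v)/(3*exp(2*v) - 6*exp(v) + 5)^2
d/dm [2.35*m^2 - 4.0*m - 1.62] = 4.7*m - 4.0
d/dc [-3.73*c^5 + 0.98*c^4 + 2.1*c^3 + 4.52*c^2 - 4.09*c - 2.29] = -18.65*c^4 + 3.92*c^3 + 6.3*c^2 + 9.04*c - 4.09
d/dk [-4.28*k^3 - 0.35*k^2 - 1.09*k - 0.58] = -12.84*k^2 - 0.7*k - 1.09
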